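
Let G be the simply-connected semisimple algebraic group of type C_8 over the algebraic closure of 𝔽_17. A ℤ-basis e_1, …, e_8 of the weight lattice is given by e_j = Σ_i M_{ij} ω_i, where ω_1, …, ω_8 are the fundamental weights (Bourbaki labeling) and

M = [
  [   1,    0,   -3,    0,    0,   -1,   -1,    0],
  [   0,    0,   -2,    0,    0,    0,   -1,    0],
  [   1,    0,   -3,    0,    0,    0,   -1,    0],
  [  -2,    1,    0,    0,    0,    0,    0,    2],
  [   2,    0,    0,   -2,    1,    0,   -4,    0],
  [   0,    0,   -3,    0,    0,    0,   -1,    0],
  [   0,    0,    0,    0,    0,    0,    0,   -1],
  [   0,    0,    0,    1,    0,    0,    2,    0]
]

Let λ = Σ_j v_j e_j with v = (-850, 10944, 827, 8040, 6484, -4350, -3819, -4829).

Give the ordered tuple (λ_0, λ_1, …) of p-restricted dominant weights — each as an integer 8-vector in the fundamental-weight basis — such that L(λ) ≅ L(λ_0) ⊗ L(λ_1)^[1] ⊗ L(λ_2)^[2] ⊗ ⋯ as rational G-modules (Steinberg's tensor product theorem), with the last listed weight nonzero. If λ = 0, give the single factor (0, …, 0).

Change of basis e → ω: c = M·v where v = (-850, 10944, 827, 8040, 6484, -4350, -3819, -4829):
  c_1 = (1)·(-850) + 0·10944 + (-3)·(827) + 0·8040 + 0·6484 + (-1)·(-4350) + (-1)·(-3819) + (0)·(-4829) = 4838
  c_2 = (0)·(-850) + 0·10944 + (-2)·(827) + 0·8040 + 0·6484 + (0)·(-4350) + (-1)·(-3819) + (0)·(-4829) = 2165
  c_3 = (1)·(-850) + 0·10944 + (-3)·(827) + 0·8040 + 0·6484 + (0)·(-4350) + (-1)·(-3819) + (0)·(-4829) = 488
  c_4 = (-2)·(-850) + 1·10944 + 0·827 + 0·8040 + 0·6484 + (0)·(-4350) + (0)·(-3819) + (2)·(-4829) = 2986
  c_5 = (2)·(-850) + 0·10944 + 0·827 + (-2)·(8040) + 1·6484 + (0)·(-4350) + (-4)·(-3819) + (0)·(-4829) = 3980
  c_6 = (0)·(-850) + 0·10944 + (-3)·(827) + 0·8040 + 0·6484 + (0)·(-4350) + (-1)·(-3819) + (0)·(-4829) = 1338
  c_7 = (0)·(-850) + 0·10944 + 0·827 + 0·8040 + 0·6484 + (0)·(-4350) + (0)·(-3819) + (-1)·(-4829) = 4829
  c_8 = (0)·(-850) + 0·10944 + 0·827 + 1·8040 + 0·6484 + (0)·(-4350) + (2)·(-3819) + (0)·(-4829) = 402
Expand coordinatewise in base 17:
  c_1 = 4838 = 10·17^0 + 12·17^1 + 16·17^2
  c_2 = 2165 = 6·17^0 + 8·17^1 + 7·17^2
  c_3 = 488 = 12·17^0 + 11·17^1 + 1·17^2
  c_4 = 2986 = 11·17^0 + 5·17^1 + 10·17^2
  c_5 = 3980 = 2·17^0 + 13·17^1 + 13·17^2
  c_6 = 1338 = 12·17^0 + 10·17^1 + 4·17^2
  c_7 = 4829 = 1·17^0 + 12·17^1 + 16·17^2
  c_8 = 402 = 11·17^0 + 6·17^1 + 1·17^2
λ_0 = (10, 6, 12, 11, 2, 12, 1, 11)
λ_1 = (12, 8, 11, 5, 13, 10, 12, 6)
λ_2 = (16, 7, 1, 10, 13, 4, 16, 1)

((10, 6, 12, 11, 2, 12, 1, 11), (12, 8, 11, 5, 13, 10, 12, 6), (16, 7, 1, 10, 13, 4, 16, 1))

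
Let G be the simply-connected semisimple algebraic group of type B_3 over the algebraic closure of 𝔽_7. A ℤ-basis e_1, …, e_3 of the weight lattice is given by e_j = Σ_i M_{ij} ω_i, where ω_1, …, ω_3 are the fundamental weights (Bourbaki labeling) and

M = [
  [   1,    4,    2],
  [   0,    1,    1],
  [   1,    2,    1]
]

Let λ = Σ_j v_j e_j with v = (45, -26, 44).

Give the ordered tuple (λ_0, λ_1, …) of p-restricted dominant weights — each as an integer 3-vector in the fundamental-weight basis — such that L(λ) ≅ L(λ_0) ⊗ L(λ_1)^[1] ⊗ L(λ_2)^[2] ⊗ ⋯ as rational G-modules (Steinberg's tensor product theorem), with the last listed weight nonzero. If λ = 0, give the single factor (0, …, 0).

((1, 4, 2), (4, 2, 5))

Compute c_i = Σ_j M_{ij} v_j with v = (45, -26, 44):
  c_1 = 1*45 + 4*-26 + 2*44 = 29
  c_2 = 0*45 + 1*-26 + 1*44 = 18
  c_3 = 1*45 + 2*-26 + 1*44 = 37
p = 7; digits c_i = Σ_j d_{ij}·7^j, 0 ≤ d_{ij} < 7:
  c_1 = 29 = 1·7^0 + 4·7^1
  c_2 = 18 = 4·7^0 + 2·7^1
  c_3 = 37 = 2·7^0 + 5·7^1
λ_0 = (1, 4, 2)
λ_1 = (4, 2, 5)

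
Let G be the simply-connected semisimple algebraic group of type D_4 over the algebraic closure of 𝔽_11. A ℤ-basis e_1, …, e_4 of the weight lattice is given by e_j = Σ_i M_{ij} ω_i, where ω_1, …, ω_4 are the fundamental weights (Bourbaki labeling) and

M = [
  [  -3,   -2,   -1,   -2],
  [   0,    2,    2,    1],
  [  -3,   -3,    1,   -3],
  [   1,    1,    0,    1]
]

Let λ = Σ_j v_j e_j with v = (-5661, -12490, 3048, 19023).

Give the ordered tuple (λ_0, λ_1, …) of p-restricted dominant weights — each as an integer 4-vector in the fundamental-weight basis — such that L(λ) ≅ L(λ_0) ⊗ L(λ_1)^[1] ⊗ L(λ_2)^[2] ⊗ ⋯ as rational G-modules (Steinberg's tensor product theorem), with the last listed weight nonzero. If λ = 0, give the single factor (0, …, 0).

((0, 7, 3, 3), (2, 1, 6, 2), (7, 1, 3, 7))

ω-coordinates c = M·v, v = (-5661, -12490, 3048, 19023):
  c_1 = (-3)·(-5661) + (-2)·(-12490) + (-1)·(3048) + (-2)·(19023) = 869
  c_2 = (0)·(-5661) + (2)·(-12490) + 2·3048 + 1·19023 = 139
  c_3 = (-3)·(-5661) + (-3)·(-12490) + 1·3048 + (-3)·(19023) = 432
  c_4 = (1)·(-5661) + (1)·(-12490) + 0·3048 + 1·19023 = 872
Base-11 expansion of each c_i:
  c_1 = 869 = 0·11^0 + 2·11^1 + 7·11^2
  c_2 = 139 = 7·11^0 + 1·11^1 + 1·11^2
  c_3 = 432 = 3·11^0 + 6·11^1 + 3·11^2
  c_4 = 872 = 3·11^0 + 2·11^1 + 7·11^2
p-restricted factor λ_0 = (0, 7, 3, 3)
p-restricted factor λ_1 = (2, 1, 6, 2)
p-restricted factor λ_2 = (7, 1, 3, 7)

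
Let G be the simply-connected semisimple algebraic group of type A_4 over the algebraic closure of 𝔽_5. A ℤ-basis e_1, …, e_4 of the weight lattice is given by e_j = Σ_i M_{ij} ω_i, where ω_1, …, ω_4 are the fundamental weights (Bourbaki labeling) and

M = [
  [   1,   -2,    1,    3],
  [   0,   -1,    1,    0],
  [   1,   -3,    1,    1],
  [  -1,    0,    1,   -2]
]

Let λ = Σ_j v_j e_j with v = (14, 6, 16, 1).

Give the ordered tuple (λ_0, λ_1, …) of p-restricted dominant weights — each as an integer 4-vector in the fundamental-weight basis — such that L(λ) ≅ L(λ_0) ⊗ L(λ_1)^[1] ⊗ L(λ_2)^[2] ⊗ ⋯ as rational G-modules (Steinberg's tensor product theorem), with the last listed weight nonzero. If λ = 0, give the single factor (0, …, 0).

((1, 0, 3, 0), (4, 2, 2, 0))

Change of basis e → ω: c = M·v where v = (14, 6, 16, 1):
  c_1 = 1·14 + (-2)·(6) + 1·16 + 3·1 = 21
  c_2 = 0·14 + (-1)·(6) + 1·16 + 0·1 = 10
  c_3 = 1·14 + (-3)·(6) + 1·16 + 1·1 = 13
  c_4 = (-1)·(14) + 0·6 + 1·16 + (-2)·(1) = 0
p = 5; digits c_i = Σ_j d_{ij}·5^j, 0 ≤ d_{ij} < 5:
  c_1 = 21 = 1·5^0 + 4·5^1
  c_2 = 10 = 0·5^0 + 2·5^1
  c_3 = 13 = 3·5^0 + 2·5^1
  c_4 = 0
p-restricted factor λ_0 = (1, 0, 3, 0)
p-restricted factor λ_1 = (4, 2, 2, 0)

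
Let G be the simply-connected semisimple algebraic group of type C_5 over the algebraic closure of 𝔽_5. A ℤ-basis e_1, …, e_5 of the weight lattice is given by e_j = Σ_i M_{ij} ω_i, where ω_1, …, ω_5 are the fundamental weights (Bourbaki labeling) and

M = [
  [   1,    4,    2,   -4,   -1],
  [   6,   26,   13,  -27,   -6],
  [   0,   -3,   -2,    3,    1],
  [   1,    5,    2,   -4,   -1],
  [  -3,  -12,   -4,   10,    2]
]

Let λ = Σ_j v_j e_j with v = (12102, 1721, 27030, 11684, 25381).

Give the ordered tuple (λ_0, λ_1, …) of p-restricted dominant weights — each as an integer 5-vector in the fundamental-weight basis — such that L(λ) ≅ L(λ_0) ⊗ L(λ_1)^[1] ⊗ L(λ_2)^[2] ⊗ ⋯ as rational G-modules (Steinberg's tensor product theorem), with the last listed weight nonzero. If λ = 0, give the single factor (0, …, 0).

((4, 4, 0, 0, 4), (0, 3, 2, 0, 4), (2, 4, 3, 1, 0), (2, 2, 4, 1, 0), (1, 1, 1, 4, 4))

Converting to the ω-basis (c_i = row i of M dotted with v = (12102, 1721, 27030, 11684, 25381)):
  c_1 = 1·12102 + 4·1721 + 2·27030 + (-4)·(11684) + (-1)·(25381) = 929
  c_2 = 6·12102 + 26·1721 + 13·27030 + (-27)·(11684) + (-6)·(25381) = 994
  c_3 = 0·12102 + (-3)·(1721) + (-2)·(27030) + 3·11684 + 1·25381 = 1210
  c_4 = 1·12102 + 5·1721 + 2·27030 + (-4)·(11684) + (-1)·(25381) = 2650
  c_5 = (-3)·(12102) + (-12)·(1721) + (-4)·(27030) + 10·11684 + 2·25381 = 2524
Expand coordinatewise in base 5:
  c_1 = 929 = 4·5^0 + 0·5^1 + 2·5^2 + 2·5^3 + 1·5^4
  c_2 = 994 = 4·5^0 + 3·5^1 + 4·5^2 + 2·5^3 + 1·5^4
  c_3 = 1210 = 0·5^0 + 2·5^1 + 3·5^2 + 4·5^3 + 1·5^4
  c_4 = 2650 = 0·5^0 + 0·5^1 + 1·5^2 + 1·5^3 + 4·5^4
  c_5 = 2524 = 4·5^0 + 4·5^1 + 0·5^2 + 0·5^3 + 4·5^4
Factor λ_0 = (4, 4, 0, 0, 4)
Factor λ_1 = (0, 3, 2, 0, 4)
Factor λ_2 = (2, 4, 3, 1, 0)
Factor λ_3 = (2, 2, 4, 1, 0)
Factor λ_4 = (1, 1, 1, 4, 4)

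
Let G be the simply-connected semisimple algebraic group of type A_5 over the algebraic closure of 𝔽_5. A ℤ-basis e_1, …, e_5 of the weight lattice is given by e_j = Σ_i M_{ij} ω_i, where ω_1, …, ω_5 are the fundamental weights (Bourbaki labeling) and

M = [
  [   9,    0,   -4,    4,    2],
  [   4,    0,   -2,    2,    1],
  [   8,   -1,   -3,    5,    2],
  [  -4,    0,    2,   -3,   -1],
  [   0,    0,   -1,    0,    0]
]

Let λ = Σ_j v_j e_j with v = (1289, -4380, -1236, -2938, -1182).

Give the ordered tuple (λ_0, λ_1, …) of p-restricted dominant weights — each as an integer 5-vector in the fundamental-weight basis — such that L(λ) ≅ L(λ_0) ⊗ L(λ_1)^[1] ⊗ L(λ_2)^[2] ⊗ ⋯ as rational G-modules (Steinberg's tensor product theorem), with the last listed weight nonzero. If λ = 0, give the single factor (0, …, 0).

((4, 0, 1, 3, 1), (0, 4, 4, 3, 2), (2, 2, 3, 4, 4), (4, 4, 0, 3, 4), (3, 0, 2, 3, 1))

Compute c_i = Σ_j M_{ij} v_j with v = (1289, -4380, -1236, -2938, -1182):
  c_1 = (9)·(1289) + (0)·(-4380) + (-4)·(-1236) + (4)·(-2938) + (2)·(-1182) = 2429
  c_2 = (4)·(1289) + (0)·(-4380) + (-2)·(-1236) + (2)·(-2938) + (1)·(-1182) = 570
  c_3 = (8)·(1289) + (-1)·(-4380) + (-3)·(-1236) + (5)·(-2938) + (2)·(-1182) = 1346
  c_4 = (-4)·(1289) + (0)·(-4380) + (2)·(-1236) + (-3)·(-2938) + (-1)·(-1182) = 2368
  c_5 = (0)·(1289) + (0)·(-4380) + (-1)·(-1236) + (0)·(-2938) + (0)·(-1182) = 1236
Expand coordinatewise in base 5:
  c_1 = 2429 = 4·5^0 + 0·5^1 + 2·5^2 + 4·5^3 + 3·5^4
  c_2 = 570 = 0·5^0 + 4·5^1 + 2·5^2 + 4·5^3
  c_3 = 1346 = 1·5^0 + 4·5^1 + 3·5^2 + 0·5^3 + 2·5^4
  c_4 = 2368 = 3·5^0 + 3·5^1 + 4·5^2 + 3·5^3 + 3·5^4
  c_5 = 1236 = 1·5^0 + 2·5^1 + 4·5^2 + 4·5^3 + 1·5^4
λ_0 = (4, 0, 1, 3, 1)
λ_1 = (0, 4, 4, 3, 2)
λ_2 = (2, 2, 3, 4, 4)
λ_3 = (4, 4, 0, 3, 4)
λ_4 = (3, 0, 2, 3, 1)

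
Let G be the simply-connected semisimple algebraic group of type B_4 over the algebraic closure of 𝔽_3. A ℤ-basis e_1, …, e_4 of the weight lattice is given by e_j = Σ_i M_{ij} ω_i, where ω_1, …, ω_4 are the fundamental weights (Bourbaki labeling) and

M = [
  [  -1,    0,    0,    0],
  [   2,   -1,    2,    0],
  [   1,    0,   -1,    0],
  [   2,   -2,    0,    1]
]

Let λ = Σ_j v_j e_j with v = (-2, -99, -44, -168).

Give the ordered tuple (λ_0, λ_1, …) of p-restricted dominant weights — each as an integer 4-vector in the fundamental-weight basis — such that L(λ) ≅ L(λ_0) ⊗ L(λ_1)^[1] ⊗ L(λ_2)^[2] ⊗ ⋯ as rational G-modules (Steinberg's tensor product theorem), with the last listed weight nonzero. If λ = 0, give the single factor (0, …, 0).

Compute c_i = Σ_j M_{ij} v_j with v = (-2, -99, -44, -168):
  c_1 = (-1)·(-2) + (0)·(-99) + (0)·(-44) + (0)·(-168) = 2
  c_2 = (2)·(-2) + (-1)·(-99) + (2)·(-44) + (0)·(-168) = 7
  c_3 = (1)·(-2) + (0)·(-99) + (-1)·(-44) + (0)·(-168) = 42
  c_4 = (2)·(-2) + (-2)·(-99) + (0)·(-44) + (1)·(-168) = 26
Expand coordinatewise in base 3:
  c_1 = 2 = 2·3^0
  c_2 = 7 = 1·3^0 + 2·3^1
  c_3 = 42 = 0·3^0 + 2·3^1 + 1·3^2 + 1·3^3
  c_4 = 26 = 2·3^0 + 2·3^1 + 2·3^2
λ_0 = (2, 1, 0, 2)
λ_1 = (0, 2, 2, 2)
λ_2 = (0, 0, 1, 2)
λ_3 = (0, 0, 1, 0)

((2, 1, 0, 2), (0, 2, 2, 2), (0, 0, 1, 2), (0, 0, 1, 0))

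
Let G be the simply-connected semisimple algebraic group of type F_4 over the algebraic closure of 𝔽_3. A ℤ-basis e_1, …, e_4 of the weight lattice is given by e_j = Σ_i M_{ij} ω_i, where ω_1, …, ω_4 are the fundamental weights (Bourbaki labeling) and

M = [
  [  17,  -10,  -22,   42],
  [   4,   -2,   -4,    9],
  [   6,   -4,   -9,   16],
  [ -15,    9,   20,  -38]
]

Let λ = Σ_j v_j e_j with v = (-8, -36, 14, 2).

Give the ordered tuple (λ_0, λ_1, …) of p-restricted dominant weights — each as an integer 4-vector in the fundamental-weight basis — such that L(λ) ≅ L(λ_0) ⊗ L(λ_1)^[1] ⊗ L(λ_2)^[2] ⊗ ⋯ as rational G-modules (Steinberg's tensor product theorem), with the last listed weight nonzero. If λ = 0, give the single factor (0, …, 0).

In the fundamental-weight basis, λ has coordinates c = M·v (v = (-8, -36, 14, 2)):
  c_1 = (17)·(-8) + (-10)·(-36) + (-22)·(14) + 42·2 = 0
  c_2 = (4)·(-8) + (-2)·(-36) + (-4)·(14) + 9·2 = 2
  c_3 = (6)·(-8) + (-4)·(-36) + (-9)·(14) + 16·2 = 2
  c_4 = (-15)·(-8) + (9)·(-36) + 20·14 + (-38)·(2) = 0
Base-3 expansion of each c_i:
  c_1 = 0
  c_2 = 2 = 2·3^0
  c_3 = 2 = 2·3^0
  c_4 = 0
λ_0 = (0, 2, 2, 0)

((0, 2, 2, 0),)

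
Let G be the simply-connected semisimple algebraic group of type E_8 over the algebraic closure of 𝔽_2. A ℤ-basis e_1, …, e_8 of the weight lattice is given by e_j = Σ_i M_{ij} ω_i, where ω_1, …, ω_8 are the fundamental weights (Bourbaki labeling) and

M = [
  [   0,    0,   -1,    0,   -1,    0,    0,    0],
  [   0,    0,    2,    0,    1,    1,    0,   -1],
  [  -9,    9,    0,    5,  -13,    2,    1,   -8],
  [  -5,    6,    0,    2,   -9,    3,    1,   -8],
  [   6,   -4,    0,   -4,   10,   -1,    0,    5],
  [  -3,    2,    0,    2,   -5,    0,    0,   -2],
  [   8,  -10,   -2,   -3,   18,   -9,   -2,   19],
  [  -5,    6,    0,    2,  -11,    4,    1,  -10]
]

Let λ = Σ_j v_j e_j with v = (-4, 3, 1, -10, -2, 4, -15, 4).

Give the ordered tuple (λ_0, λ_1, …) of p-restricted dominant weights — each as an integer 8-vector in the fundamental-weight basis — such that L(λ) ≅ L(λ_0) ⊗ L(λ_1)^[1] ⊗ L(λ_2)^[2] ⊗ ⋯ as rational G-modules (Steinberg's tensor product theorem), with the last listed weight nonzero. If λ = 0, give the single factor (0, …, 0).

Compute c_i = Σ_j M_{ij} v_j with v = (-4, 3, 1, -10, -2, 4, -15, 4):
  c_1 = (0)·(-4) + 0·3 + (-1)·(1) + (0)·(-10) + (-1)·(-2) + 0·4 + (0)·(-15) + 0·4 = 1
  c_2 = (0)·(-4) + 0·3 + 2·1 + (0)·(-10) + (1)·(-2) + 1·4 + (0)·(-15) + (-1)·(4) = 0
  c_3 = (-9)·(-4) + 9·3 + 0·1 + (5)·(-10) + (-13)·(-2) + 2·4 + (1)·(-15) + (-8)·(4) = 0
  c_4 = (-5)·(-4) + 6·3 + 0·1 + (2)·(-10) + (-9)·(-2) + 3·4 + (1)·(-15) + (-8)·(4) = 1
  c_5 = (6)·(-4) + (-4)·(3) + 0·1 + (-4)·(-10) + (10)·(-2) + (-1)·(4) + (0)·(-15) + 5·4 = 0
  c_6 = (-3)·(-4) + 2·3 + 0·1 + (2)·(-10) + (-5)·(-2) + 0·4 + (0)·(-15) + (-2)·(4) = 0
  c_7 = (8)·(-4) + (-10)·(3) + (-2)·(1) + (-3)·(-10) + (18)·(-2) + (-9)·(4) + (-2)·(-15) + 19·4 = 0
  c_8 = (-5)·(-4) + 6·3 + 0·1 + (2)·(-10) + (-11)·(-2) + 4·4 + (1)·(-15) + (-10)·(4) = 1
Expand coordinatewise in base 2:
  c_1 = 1 = 1·2^0
  c_2 = 0
  c_3 = 0
  c_4 = 1 = 1·2^0
  c_5 = 0
  c_6 = 0
  c_7 = 0
  c_8 = 1 = 1·2^0
p-restricted factor λ_0 = (1, 0, 0, 1, 0, 0, 0, 1)

((1, 0, 0, 1, 0, 0, 0, 1),)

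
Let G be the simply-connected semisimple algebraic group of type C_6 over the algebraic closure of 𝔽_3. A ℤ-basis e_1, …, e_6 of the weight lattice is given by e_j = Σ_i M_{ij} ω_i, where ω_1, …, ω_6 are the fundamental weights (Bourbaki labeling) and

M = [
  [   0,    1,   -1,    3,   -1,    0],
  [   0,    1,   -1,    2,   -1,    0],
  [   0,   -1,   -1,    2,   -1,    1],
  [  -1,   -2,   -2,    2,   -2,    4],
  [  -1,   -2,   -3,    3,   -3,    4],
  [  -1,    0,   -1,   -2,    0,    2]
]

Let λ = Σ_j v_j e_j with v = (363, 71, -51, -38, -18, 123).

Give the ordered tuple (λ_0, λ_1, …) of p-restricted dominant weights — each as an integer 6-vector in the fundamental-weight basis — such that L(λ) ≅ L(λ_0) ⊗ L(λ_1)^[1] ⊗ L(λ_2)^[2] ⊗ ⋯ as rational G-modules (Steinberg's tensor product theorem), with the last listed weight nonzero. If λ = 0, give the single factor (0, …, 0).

Change of basis e → ω: c = M·v where v = (363, 71, -51, -38, -18, 123):
  c_1 = 0*363 + 1*71 + -1*-51 + 3*-38 + -1*-18 + 0*123 = 26
  c_2 = 0*363 + 1*71 + -1*-51 + 2*-38 + -1*-18 + 0*123 = 64
  c_3 = 0*363 + -1*71 + -1*-51 + 2*-38 + -1*-18 + 1*123 = 45
  c_4 = -1*363 + -2*71 + -2*-51 + 2*-38 + -2*-18 + 4*123 = 49
  c_5 = -1*363 + -2*71 + -3*-51 + 3*-38 + -3*-18 + 4*123 = 80
  c_6 = -1*363 + 0*71 + -1*-51 + -2*-38 + 0*-18 + 2*123 = 10
p = 3; digits c_i = Σ_j d_{ij}·3^j, 0 ≤ d_{ij} < 3:
  c_1 = 26 = 2·3^0 + 2·3^1 + 2·3^2
  c_2 = 64 = 1·3^0 + 0·3^1 + 1·3^2 + 2·3^3
  c_3 = 45 = 0·3^0 + 0·3^1 + 2·3^2 + 1·3^3
  c_4 = 49 = 1·3^0 + 1·3^1 + 2·3^2 + 1·3^3
  c_5 = 80 = 2·3^0 + 2·3^1 + 2·3^2 + 2·3^3
  c_6 = 10 = 1·3^0 + 0·3^1 + 1·3^2
λ_0 = (2, 1, 0, 1, 2, 1)
λ_1 = (2, 0, 0, 1, 2, 0)
λ_2 = (2, 1, 2, 2, 2, 1)
λ_3 = (0, 2, 1, 1, 2, 0)

((2, 1, 0, 1, 2, 1), (2, 0, 0, 1, 2, 0), (2, 1, 2, 2, 2, 1), (0, 2, 1, 1, 2, 0))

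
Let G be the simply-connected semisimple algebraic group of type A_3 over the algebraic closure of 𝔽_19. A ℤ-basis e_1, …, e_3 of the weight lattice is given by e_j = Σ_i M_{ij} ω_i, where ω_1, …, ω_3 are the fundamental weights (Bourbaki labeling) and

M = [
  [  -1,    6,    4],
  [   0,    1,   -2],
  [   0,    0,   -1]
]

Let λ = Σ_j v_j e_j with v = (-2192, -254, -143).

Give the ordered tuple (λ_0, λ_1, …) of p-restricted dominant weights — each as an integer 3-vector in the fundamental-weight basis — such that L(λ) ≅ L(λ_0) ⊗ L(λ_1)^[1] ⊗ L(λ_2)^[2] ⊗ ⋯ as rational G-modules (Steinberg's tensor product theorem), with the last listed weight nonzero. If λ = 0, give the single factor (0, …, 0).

Compute c_i = Σ_j M_{ij} v_j with v = (-2192, -254, -143):
  c_1 = (-1)·(-2192) + (6)·(-254) + (4)·(-143) = 96
  c_2 = (0)·(-2192) + (1)·(-254) + (-2)·(-143) = 32
  c_3 = (0)·(-2192) + (0)·(-254) + (-1)·(-143) = 143
Expand coordinatewise in base 19:
  c_1 = 96 = 1·19^0 + 5·19^1
  c_2 = 32 = 13·19^0 + 1·19^1
  c_3 = 143 = 10·19^0 + 7·19^1
p-restricted factor λ_0 = (1, 13, 10)
p-restricted factor λ_1 = (5, 1, 7)

((1, 13, 10), (5, 1, 7))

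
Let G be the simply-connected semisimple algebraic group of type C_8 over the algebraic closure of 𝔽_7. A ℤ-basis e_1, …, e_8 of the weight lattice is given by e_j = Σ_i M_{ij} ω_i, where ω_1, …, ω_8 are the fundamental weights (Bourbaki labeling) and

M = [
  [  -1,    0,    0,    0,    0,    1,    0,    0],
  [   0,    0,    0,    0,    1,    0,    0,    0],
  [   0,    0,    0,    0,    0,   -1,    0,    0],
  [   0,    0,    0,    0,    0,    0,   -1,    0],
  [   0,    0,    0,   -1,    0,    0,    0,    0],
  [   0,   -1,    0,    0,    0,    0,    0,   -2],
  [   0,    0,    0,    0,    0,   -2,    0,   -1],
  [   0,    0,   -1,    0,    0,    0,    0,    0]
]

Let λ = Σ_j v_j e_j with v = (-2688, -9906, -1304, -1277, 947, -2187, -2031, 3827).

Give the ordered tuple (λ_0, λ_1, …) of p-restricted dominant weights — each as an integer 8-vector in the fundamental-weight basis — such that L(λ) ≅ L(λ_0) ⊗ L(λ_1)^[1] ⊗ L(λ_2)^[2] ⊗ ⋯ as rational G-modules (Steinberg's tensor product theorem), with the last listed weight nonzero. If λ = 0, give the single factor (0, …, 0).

((4, 2, 3, 1, 3, 5, 1, 2), (1, 2, 4, 3, 0, 6, 1, 4), (3, 5, 2, 6, 5, 3, 4, 5), (1, 2, 6, 5, 3, 6, 1, 3))

In the fundamental-weight basis, λ has coordinates c = M·v (v = (-2688, -9906, -1304, -1277, 947, -2187, -2031, 3827)):
  c_1 = (-1)·(-2688) + (0)·(-9906) + (0)·(-1304) + (0)·(-1277) + (0)·(947) + (1)·(-2187) + (0)·(-2031) + (0)·(3827) = 501
  c_2 = (0)·(-2688) + (0)·(-9906) + (0)·(-1304) + (0)·(-1277) + (1)·(947) + (0)·(-2187) + (0)·(-2031) + (0)·(3827) = 947
  c_3 = (0)·(-2688) + (0)·(-9906) + (0)·(-1304) + (0)·(-1277) + (0)·(947) + (-1)·(-2187) + (0)·(-2031) + (0)·(3827) = 2187
  c_4 = (0)·(-2688) + (0)·(-9906) + (0)·(-1304) + (0)·(-1277) + (0)·(947) + (0)·(-2187) + (-1)·(-2031) + (0)·(3827) = 2031
  c_5 = (0)·(-2688) + (0)·(-9906) + (0)·(-1304) + (-1)·(-1277) + (0)·(947) + (0)·(-2187) + (0)·(-2031) + (0)·(3827) = 1277
  c_6 = (0)·(-2688) + (-1)·(-9906) + (0)·(-1304) + (0)·(-1277) + (0)·(947) + (0)·(-2187) + (0)·(-2031) + (-2)·(3827) = 2252
  c_7 = (0)·(-2688) + (0)·(-9906) + (0)·(-1304) + (0)·(-1277) + (0)·(947) + (-2)·(-2187) + (0)·(-2031) + (-1)·(3827) = 547
  c_8 = (0)·(-2688) + (0)·(-9906) + (-1)·(-1304) + (0)·(-1277) + (0)·(947) + (0)·(-2187) + (0)·(-2031) + (0)·(3827) = 1304
Base-7 expansion of each c_i:
  c_1 = 501 = 4·7^0 + 1·7^1 + 3·7^2 + 1·7^3
  c_2 = 947 = 2·7^0 + 2·7^1 + 5·7^2 + 2·7^3
  c_3 = 2187 = 3·7^0 + 4·7^1 + 2·7^2 + 6·7^3
  c_4 = 2031 = 1·7^0 + 3·7^1 + 6·7^2 + 5·7^3
  c_5 = 1277 = 3·7^0 + 0·7^1 + 5·7^2 + 3·7^3
  c_6 = 2252 = 5·7^0 + 6·7^1 + 3·7^2 + 6·7^3
  c_7 = 547 = 1·7^0 + 1·7^1 + 4·7^2 + 1·7^3
  c_8 = 1304 = 2·7^0 + 4·7^1 + 5·7^2 + 3·7^3
λ_0 = (4, 2, 3, 1, 3, 5, 1, 2)
λ_1 = (1, 2, 4, 3, 0, 6, 1, 4)
λ_2 = (3, 5, 2, 6, 5, 3, 4, 5)
λ_3 = (1, 2, 6, 5, 3, 6, 1, 3)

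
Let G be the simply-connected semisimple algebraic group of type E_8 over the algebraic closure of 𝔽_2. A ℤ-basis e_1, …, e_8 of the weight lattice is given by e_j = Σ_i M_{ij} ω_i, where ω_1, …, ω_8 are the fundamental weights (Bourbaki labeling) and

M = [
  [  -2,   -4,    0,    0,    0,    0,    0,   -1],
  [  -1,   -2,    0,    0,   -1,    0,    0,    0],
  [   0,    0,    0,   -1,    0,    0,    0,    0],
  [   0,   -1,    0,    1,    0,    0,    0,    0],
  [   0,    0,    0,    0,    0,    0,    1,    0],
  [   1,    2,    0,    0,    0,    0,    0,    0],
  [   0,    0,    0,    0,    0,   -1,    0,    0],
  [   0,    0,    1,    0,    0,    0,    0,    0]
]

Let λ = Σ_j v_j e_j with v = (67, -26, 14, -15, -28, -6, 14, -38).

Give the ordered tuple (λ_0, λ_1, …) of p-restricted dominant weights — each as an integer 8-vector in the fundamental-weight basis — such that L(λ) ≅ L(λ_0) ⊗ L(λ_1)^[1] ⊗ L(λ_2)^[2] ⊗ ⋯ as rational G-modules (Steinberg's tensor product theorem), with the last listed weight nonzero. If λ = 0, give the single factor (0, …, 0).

Compute c_i = Σ_j M_{ij} v_j with v = (67, -26, 14, -15, -28, -6, 14, -38):
  c_1 = -2*67 + -4*-26 + 0*14 + 0*-15 + 0*-28 + 0*-6 + 0*14 + -1*-38 = 8
  c_2 = -1*67 + -2*-26 + 0*14 + 0*-15 + -1*-28 + 0*-6 + 0*14 + 0*-38 = 13
  c_3 = 0*67 + 0*-26 + 0*14 + -1*-15 + 0*-28 + 0*-6 + 0*14 + 0*-38 = 15
  c_4 = 0*67 + -1*-26 + 0*14 + 1*-15 + 0*-28 + 0*-6 + 0*14 + 0*-38 = 11
  c_5 = 0*67 + 0*-26 + 0*14 + 0*-15 + 0*-28 + 0*-6 + 1*14 + 0*-38 = 14
  c_6 = 1*67 + 2*-26 + 0*14 + 0*-15 + 0*-28 + 0*-6 + 0*14 + 0*-38 = 15
  c_7 = 0*67 + 0*-26 + 0*14 + 0*-15 + 0*-28 + -1*-6 + 0*14 + 0*-38 = 6
  c_8 = 0*67 + 0*-26 + 1*14 + 0*-15 + 0*-28 + 0*-6 + 0*14 + 0*-38 = 14
Base-2 expansion of each c_i:
  c_1 = 8 = 0·2^0 + 0·2^1 + 0·2^2 + 1·2^3
  c_2 = 13 = 1·2^0 + 0·2^1 + 1·2^2 + 1·2^3
  c_3 = 15 = 1·2^0 + 1·2^1 + 1·2^2 + 1·2^3
  c_4 = 11 = 1·2^0 + 1·2^1 + 0·2^2 + 1·2^3
  c_5 = 14 = 0·2^0 + 1·2^1 + 1·2^2 + 1·2^3
  c_6 = 15 = 1·2^0 + 1·2^1 + 1·2^2 + 1·2^3
  c_7 = 6 = 0·2^0 + 1·2^1 + 1·2^2
  c_8 = 14 = 0·2^0 + 1·2^1 + 1·2^2 + 1·2^3
p-restricted factor λ_0 = (0, 1, 1, 1, 0, 1, 0, 0)
p-restricted factor λ_1 = (0, 0, 1, 1, 1, 1, 1, 1)
p-restricted factor λ_2 = (0, 1, 1, 0, 1, 1, 1, 1)
p-restricted factor λ_3 = (1, 1, 1, 1, 1, 1, 0, 1)

((0, 1, 1, 1, 0, 1, 0, 0), (0, 0, 1, 1, 1, 1, 1, 1), (0, 1, 1, 0, 1, 1, 1, 1), (1, 1, 1, 1, 1, 1, 0, 1))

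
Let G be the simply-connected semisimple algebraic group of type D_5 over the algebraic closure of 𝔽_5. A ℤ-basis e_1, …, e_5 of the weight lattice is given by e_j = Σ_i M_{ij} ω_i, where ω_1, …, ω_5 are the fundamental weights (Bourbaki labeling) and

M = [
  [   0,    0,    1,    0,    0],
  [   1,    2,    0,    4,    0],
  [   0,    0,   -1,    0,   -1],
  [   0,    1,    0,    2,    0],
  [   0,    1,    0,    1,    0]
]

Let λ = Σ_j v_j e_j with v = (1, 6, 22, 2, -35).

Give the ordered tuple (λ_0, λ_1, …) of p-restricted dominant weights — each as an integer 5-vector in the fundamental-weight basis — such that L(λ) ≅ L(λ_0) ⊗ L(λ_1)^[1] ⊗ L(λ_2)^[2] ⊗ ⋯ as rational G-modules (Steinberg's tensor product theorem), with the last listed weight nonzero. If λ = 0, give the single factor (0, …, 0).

((2, 1, 3, 0, 3), (4, 4, 2, 2, 1))

Converting to the ω-basis (c_i = row i of M dotted with v = (1, 6, 22, 2, -35)):
  c_1 = 0*1 + 0*6 + 1*22 + 0*2 + 0*-35 = 22
  c_2 = 1*1 + 2*6 + 0*22 + 4*2 + 0*-35 = 21
  c_3 = 0*1 + 0*6 + -1*22 + 0*2 + -1*-35 = 13
  c_4 = 0*1 + 1*6 + 0*22 + 2*2 + 0*-35 = 10
  c_5 = 0*1 + 1*6 + 0*22 + 1*2 + 0*-35 = 8
p = 5; digits c_i = Σ_j d_{ij}·5^j, 0 ≤ d_{ij} < 5:
  c_1 = 22 = 2·5^0 + 4·5^1
  c_2 = 21 = 1·5^0 + 4·5^1
  c_3 = 13 = 3·5^0 + 2·5^1
  c_4 = 10 = 0·5^0 + 2·5^1
  c_5 = 8 = 3·5^0 + 1·5^1
Factor λ_0 = (2, 1, 3, 0, 3)
Factor λ_1 = (4, 4, 2, 2, 1)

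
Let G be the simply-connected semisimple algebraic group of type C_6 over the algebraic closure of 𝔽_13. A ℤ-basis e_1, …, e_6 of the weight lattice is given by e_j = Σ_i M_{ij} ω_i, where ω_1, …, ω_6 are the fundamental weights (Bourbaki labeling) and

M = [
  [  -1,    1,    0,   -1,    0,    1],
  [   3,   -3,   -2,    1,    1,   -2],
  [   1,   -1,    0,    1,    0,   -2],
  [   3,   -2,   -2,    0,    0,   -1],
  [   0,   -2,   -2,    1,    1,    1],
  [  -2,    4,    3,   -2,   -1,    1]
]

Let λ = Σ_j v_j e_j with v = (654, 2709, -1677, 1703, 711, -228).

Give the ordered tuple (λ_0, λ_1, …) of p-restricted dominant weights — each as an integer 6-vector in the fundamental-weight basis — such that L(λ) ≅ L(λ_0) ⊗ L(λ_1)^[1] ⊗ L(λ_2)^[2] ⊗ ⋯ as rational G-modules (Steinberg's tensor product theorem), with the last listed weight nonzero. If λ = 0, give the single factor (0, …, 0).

ω-coordinates c = M·v, v = (654, 2709, -1677, 1703, 711, -228):
  c_1 = (-1)·(654) + 1·2709 + (0)·(-1677) + (-1)·(1703) + 0·711 + (1)·(-228) = 124
  c_2 = 3·654 + (-3)·(2709) + (-2)·(-1677) + 1·1703 + 1·711 + (-2)·(-228) = 59
  c_3 = 1·654 + (-1)·(2709) + (0)·(-1677) + 1·1703 + 0·711 + (-2)·(-228) = 104
  c_4 = 3·654 + (-2)·(2709) + (-2)·(-1677) + 0·1703 + 0·711 + (-1)·(-228) = 126
  c_5 = 0·654 + (-2)·(2709) + (-2)·(-1677) + 1·1703 + 1·711 + (1)·(-228) = 122
  c_6 = (-2)·(654) + 4·2709 + (3)·(-1677) + (-2)·(1703) + (-1)·(711) + (1)·(-228) = 152
Writing each c_i in base p = 13:
  c_1 = 124 = 7·13^0 + 9·13^1
  c_2 = 59 = 7·13^0 + 4·13^1
  c_3 = 104 = 0·13^0 + 8·13^1
  c_4 = 126 = 9·13^0 + 9·13^1
  c_5 = 122 = 5·13^0 + 9·13^1
  c_6 = 152 = 9·13^0 + 11·13^1
Factor λ_0 = (7, 7, 0, 9, 5, 9)
Factor λ_1 = (9, 4, 8, 9, 9, 11)

((7, 7, 0, 9, 5, 9), (9, 4, 8, 9, 9, 11))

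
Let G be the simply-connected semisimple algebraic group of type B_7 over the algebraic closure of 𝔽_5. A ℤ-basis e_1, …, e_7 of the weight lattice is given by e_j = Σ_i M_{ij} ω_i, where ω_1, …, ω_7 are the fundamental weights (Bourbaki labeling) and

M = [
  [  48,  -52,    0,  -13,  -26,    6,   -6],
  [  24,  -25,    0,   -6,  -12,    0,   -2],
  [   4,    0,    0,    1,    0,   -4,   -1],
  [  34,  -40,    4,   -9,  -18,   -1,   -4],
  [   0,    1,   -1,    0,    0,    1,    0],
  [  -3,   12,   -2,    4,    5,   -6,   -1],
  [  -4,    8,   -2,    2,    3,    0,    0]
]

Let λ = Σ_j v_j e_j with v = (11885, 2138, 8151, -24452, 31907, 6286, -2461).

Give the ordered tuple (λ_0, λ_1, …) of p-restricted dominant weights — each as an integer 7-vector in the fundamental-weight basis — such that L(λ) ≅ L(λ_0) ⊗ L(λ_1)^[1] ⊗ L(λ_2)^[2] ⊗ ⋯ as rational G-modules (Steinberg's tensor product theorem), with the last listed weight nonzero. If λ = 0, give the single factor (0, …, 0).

((0, 0, 0, 4, 3, 1, 4), (1, 3, 1, 4, 4, 4, 0), (3, 1, 1, 3, 0, 1, 3), (0, 4, 3, 3, 2, 1, 0))

Converting to the ω-basis (c_i = row i of M dotted with v = (11885, 2138, 8151, -24452, 31907, 6286, -2461)):
  c_1 = (48)·(11885) + (-52)·(2138) + (0)·(8151) + (-13)·(-24452) + (-26)·(31907) + (6)·(6286) + (-6)·(-2461) = 80
  c_2 = (24)·(11885) + (-25)·(2138) + (0)·(8151) + (-6)·(-24452) + (-12)·(31907) + (0)·(6286) + (-2)·(-2461) = 540
  c_3 = (4)·(11885) + (0)·(2138) + (0)·(8151) + (1)·(-24452) + (0)·(31907) + (-4)·(6286) + (-1)·(-2461) = 405
  c_4 = (34)·(11885) + (-40)·(2138) + (4)·(8151) + (-9)·(-24452) + (-18)·(31907) + (-1)·(6286) + (-4)·(-2461) = 474
  c_5 = (0)·(11885) + (1)·(2138) + (-1)·(8151) + (0)·(-24452) + (0)·(31907) + (1)·(6286) + (0)·(-2461) = 273
  c_6 = (-3)·(11885) + (12)·(2138) + (-2)·(8151) + (4)·(-24452) + (5)·(31907) + (-6)·(6286) + (-1)·(-2461) = 171
  c_7 = (-4)·(11885) + (8)·(2138) + (-2)·(8151) + (2)·(-24452) + (3)·(31907) + (0)·(6286) + (0)·(-2461) = 79
Expand coordinatewise in base 5:
  c_1 = 80 = 0·5^0 + 1·5^1 + 3·5^2
  c_2 = 540 = 0·5^0 + 3·5^1 + 1·5^2 + 4·5^3
  c_3 = 405 = 0·5^0 + 1·5^1 + 1·5^2 + 3·5^3
  c_4 = 474 = 4·5^0 + 4·5^1 + 3·5^2 + 3·5^3
  c_5 = 273 = 3·5^0 + 4·5^1 + 0·5^2 + 2·5^3
  c_6 = 171 = 1·5^0 + 4·5^1 + 1·5^2 + 1·5^3
  c_7 = 79 = 4·5^0 + 0·5^1 + 3·5^2
p-restricted factor λ_0 = (0, 0, 0, 4, 3, 1, 4)
p-restricted factor λ_1 = (1, 3, 1, 4, 4, 4, 0)
p-restricted factor λ_2 = (3, 1, 1, 3, 0, 1, 3)
p-restricted factor λ_3 = (0, 4, 3, 3, 2, 1, 0)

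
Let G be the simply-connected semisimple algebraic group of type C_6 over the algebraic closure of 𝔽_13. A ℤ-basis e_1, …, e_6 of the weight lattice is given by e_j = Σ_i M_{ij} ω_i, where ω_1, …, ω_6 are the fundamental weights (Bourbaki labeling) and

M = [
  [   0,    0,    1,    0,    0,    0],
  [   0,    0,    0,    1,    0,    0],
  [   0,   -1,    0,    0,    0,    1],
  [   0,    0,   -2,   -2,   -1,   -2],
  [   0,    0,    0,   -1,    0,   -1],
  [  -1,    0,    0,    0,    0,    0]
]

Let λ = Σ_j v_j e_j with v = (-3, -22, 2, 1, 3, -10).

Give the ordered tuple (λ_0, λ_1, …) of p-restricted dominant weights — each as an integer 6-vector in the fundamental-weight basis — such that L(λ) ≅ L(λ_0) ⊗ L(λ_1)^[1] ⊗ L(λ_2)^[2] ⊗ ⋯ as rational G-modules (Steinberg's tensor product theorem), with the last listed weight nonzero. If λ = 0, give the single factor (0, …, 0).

ω-coordinates c = M·v, v = (-3, -22, 2, 1, 3, -10):
  c_1 = 0*-3 + 0*-22 + 1*2 + 0*1 + 0*3 + 0*-10 = 2
  c_2 = 0*-3 + 0*-22 + 0*2 + 1*1 + 0*3 + 0*-10 = 1
  c_3 = 0*-3 + -1*-22 + 0*2 + 0*1 + 0*3 + 1*-10 = 12
  c_4 = 0*-3 + 0*-22 + -2*2 + -2*1 + -1*3 + -2*-10 = 11
  c_5 = 0*-3 + 0*-22 + 0*2 + -1*1 + 0*3 + -1*-10 = 9
  c_6 = -1*-3 + 0*-22 + 0*2 + 0*1 + 0*3 + 0*-10 = 3
Writing each c_i in base p = 13:
  c_1 = 2 = 2·13^0
  c_2 = 1 = 1·13^0
  c_3 = 12 = 12·13^0
  c_4 = 11 = 11·13^0
  c_5 = 9 = 9·13^0
  c_6 = 3 = 3·13^0
p-restricted factor λ_0 = (2, 1, 12, 11, 9, 3)

((2, 1, 12, 11, 9, 3),)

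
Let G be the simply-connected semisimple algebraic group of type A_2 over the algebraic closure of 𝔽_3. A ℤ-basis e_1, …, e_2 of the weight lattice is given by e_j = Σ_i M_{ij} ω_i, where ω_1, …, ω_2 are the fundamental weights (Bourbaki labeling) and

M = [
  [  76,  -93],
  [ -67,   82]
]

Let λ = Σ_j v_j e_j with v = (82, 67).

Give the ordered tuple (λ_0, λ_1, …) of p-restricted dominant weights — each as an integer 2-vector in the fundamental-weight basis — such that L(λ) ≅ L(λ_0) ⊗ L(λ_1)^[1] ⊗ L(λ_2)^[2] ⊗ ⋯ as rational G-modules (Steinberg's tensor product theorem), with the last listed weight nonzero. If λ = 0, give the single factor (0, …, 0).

Compute c_i = Σ_j M_{ij} v_j with v = (82, 67):
  c_1 = (76)·(82) + (-93)·(67) = 1
  c_2 = (-67)·(82) + (82)·(67) = 0
Expand coordinatewise in base 3:
  c_1 = 1 = 1·3^0
  c_2 = 0
p-restricted factor λ_0 = (1, 0)

((1, 0),)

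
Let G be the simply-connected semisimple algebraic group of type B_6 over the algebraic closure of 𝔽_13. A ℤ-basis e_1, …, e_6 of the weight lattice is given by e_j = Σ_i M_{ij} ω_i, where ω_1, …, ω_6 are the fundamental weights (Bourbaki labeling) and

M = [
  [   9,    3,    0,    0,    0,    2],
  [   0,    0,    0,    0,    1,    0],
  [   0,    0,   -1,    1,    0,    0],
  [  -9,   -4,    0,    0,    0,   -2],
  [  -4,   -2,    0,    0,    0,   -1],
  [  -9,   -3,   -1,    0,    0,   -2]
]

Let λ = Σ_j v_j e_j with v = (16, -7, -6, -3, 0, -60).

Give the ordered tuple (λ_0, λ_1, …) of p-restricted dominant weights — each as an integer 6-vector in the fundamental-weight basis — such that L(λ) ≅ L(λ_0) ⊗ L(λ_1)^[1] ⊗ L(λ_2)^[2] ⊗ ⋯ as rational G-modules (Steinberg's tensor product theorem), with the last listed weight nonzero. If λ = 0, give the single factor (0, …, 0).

((3, 0, 3, 4, 10, 3),)

Compute c_i = Σ_j M_{ij} v_j with v = (16, -7, -6, -3, 0, -60):
  c_1 = 9*16 + 3*-7 + 0*-6 + 0*-3 + 0*0 + 2*-60 = 3
  c_2 = 0*16 + 0*-7 + 0*-6 + 0*-3 + 1*0 + 0*-60 = 0
  c_3 = 0*16 + 0*-7 + -1*-6 + 1*-3 + 0*0 + 0*-60 = 3
  c_4 = -9*16 + -4*-7 + 0*-6 + 0*-3 + 0*0 + -2*-60 = 4
  c_5 = -4*16 + -2*-7 + 0*-6 + 0*-3 + 0*0 + -1*-60 = 10
  c_6 = -9*16 + -3*-7 + -1*-6 + 0*-3 + 0*0 + -2*-60 = 3
Base-13 expansion of each c_i:
  c_1 = 3 = 3·13^0
  c_2 = 0
  c_3 = 3 = 3·13^0
  c_4 = 4 = 4·13^0
  c_5 = 10 = 10·13^0
  c_6 = 3 = 3·13^0
λ_0 = (3, 0, 3, 4, 10, 3)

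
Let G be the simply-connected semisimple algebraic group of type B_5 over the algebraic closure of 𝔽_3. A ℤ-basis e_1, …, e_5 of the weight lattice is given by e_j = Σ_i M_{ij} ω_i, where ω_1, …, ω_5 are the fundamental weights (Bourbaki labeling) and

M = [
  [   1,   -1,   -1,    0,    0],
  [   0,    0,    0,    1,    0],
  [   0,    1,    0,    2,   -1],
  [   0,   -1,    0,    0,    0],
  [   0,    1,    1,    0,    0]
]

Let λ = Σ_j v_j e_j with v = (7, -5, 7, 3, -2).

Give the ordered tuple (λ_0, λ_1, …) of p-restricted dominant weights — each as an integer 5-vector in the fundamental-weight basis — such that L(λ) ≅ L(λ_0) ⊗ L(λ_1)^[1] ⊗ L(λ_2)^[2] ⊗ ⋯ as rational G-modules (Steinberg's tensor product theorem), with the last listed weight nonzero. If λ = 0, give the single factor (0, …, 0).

((2, 0, 0, 2, 2), (1, 1, 1, 1, 0))

Converting to the ω-basis (c_i = row i of M dotted with v = (7, -5, 7, 3, -2)):
  c_1 = 1·7 + (-1)·(-5) + (-1)·(7) + 0·3 + (0)·(-2) = 5
  c_2 = 0·7 + (0)·(-5) + 0·7 + 1·3 + (0)·(-2) = 3
  c_3 = 0·7 + (1)·(-5) + 0·7 + 2·3 + (-1)·(-2) = 3
  c_4 = 0·7 + (-1)·(-5) + 0·7 + 0·3 + (0)·(-2) = 5
  c_5 = 0·7 + (1)·(-5) + 1·7 + 0·3 + (0)·(-2) = 2
Base-3 expansion of each c_i:
  c_1 = 5 = 2·3^0 + 1·3^1
  c_2 = 3 = 0·3^0 + 1·3^1
  c_3 = 3 = 0·3^0 + 1·3^1
  c_4 = 5 = 2·3^0 + 1·3^1
  c_5 = 2 = 2·3^0
p-restricted factor λ_0 = (2, 0, 0, 2, 2)
p-restricted factor λ_1 = (1, 1, 1, 1, 0)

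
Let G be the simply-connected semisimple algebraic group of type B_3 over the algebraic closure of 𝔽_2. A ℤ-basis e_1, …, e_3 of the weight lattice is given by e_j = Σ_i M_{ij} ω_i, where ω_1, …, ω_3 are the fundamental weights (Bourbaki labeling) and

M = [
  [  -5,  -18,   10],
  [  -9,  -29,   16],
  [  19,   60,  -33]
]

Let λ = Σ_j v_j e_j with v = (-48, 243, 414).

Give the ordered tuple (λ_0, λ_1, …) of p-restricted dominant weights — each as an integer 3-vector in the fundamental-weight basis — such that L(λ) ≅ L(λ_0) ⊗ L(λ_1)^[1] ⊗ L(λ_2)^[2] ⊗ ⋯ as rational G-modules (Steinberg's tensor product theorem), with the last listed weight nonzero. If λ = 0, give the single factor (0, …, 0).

ω-coordinates c = M·v, v = (-48, 243, 414):
  c_1 = -5*-48 + -18*243 + 10*414 = 6
  c_2 = -9*-48 + -29*243 + 16*414 = 9
  c_3 = 19*-48 + 60*243 + -33*414 = 6
Writing each c_i in base p = 2:
  c_1 = 6 = 0·2^0 + 1·2^1 + 1·2^2
  c_2 = 9 = 1·2^0 + 0·2^1 + 0·2^2 + 1·2^3
  c_3 = 6 = 0·2^0 + 1·2^1 + 1·2^2
λ_0 = (0, 1, 0)
λ_1 = (1, 0, 1)
λ_2 = (1, 0, 1)
λ_3 = (0, 1, 0)

((0, 1, 0), (1, 0, 1), (1, 0, 1), (0, 1, 0))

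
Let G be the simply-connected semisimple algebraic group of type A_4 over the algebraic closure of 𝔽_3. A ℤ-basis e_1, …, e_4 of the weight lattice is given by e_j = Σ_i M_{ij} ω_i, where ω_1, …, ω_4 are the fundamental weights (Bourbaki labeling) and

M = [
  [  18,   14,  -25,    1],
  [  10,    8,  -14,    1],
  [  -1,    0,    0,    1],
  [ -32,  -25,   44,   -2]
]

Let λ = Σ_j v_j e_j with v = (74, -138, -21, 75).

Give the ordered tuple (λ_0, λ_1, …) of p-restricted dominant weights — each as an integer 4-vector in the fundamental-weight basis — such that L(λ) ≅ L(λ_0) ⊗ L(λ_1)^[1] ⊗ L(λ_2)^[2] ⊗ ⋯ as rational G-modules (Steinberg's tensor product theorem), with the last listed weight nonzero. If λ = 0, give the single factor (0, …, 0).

((0, 2, 1, 2), (0, 1, 0, 2))

Change of basis e → ω: c = M·v where v = (74, -138, -21, 75):
  c_1 = (18)·(74) + (14)·(-138) + (-25)·(-21) + (1)·(75) = 0
  c_2 = (10)·(74) + (8)·(-138) + (-14)·(-21) + (1)·(75) = 5
  c_3 = (-1)·(74) + (0)·(-138) + (0)·(-21) + (1)·(75) = 1
  c_4 = (-32)·(74) + (-25)·(-138) + (44)·(-21) + (-2)·(75) = 8
Base-3 expansion of each c_i:
  c_1 = 0
  c_2 = 5 = 2·3^0 + 1·3^1
  c_3 = 1 = 1·3^0
  c_4 = 8 = 2·3^0 + 2·3^1
λ_0 = (0, 2, 1, 2)
λ_1 = (0, 1, 0, 2)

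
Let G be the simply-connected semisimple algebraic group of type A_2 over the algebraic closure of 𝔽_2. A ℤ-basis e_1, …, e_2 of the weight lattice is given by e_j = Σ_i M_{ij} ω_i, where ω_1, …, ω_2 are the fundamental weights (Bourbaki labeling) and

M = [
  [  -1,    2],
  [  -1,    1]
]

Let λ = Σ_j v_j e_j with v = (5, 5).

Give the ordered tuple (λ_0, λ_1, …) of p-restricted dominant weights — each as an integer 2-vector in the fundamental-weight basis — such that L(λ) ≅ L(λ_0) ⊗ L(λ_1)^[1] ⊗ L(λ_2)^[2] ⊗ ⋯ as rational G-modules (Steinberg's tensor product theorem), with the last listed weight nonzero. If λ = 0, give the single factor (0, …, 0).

((1, 0), (0, 0), (1, 0))

In the fundamental-weight basis, λ has coordinates c = M·v (v = (5, 5)):
  c_1 = (-1)·(5) + (2)·(5) = 5
  c_2 = (-1)·(5) + (1)·(5) = 0
Base-2 expansion of each c_i:
  c_1 = 5 = 1·2^0 + 0·2^1 + 1·2^2
  c_2 = 0
p-restricted factor λ_0 = (1, 0)
p-restricted factor λ_1 = (0, 0)
p-restricted factor λ_2 = (1, 0)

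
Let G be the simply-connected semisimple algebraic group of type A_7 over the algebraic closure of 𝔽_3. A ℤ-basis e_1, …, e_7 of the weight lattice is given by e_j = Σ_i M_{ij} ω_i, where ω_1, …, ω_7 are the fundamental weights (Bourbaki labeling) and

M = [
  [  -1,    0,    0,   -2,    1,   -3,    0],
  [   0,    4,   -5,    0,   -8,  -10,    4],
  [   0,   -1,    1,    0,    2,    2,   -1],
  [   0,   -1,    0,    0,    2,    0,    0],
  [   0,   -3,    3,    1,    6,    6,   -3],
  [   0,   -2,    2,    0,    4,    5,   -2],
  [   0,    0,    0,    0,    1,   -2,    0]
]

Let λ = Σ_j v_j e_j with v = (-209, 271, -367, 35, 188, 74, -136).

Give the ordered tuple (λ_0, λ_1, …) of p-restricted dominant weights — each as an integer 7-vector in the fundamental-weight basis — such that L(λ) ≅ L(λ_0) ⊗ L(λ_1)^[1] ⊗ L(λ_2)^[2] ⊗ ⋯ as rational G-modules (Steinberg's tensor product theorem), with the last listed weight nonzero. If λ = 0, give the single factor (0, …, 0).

Compute c_i = Σ_j M_{ij} v_j with v = (-209, 271, -367, 35, 188, 74, -136):
  c_1 = -1*-209 + 0*271 + 0*-367 + -2*35 + 1*188 + -3*74 + 0*-136 = 105
  c_2 = 0*-209 + 4*271 + -5*-367 + 0*35 + -8*188 + -10*74 + 4*-136 = 131
  c_3 = 0*-209 + -1*271 + 1*-367 + 0*35 + 2*188 + 2*74 + -1*-136 = 22
  c_4 = 0*-209 + -1*271 + 0*-367 + 0*35 + 2*188 + 0*74 + 0*-136 = 105
  c_5 = 0*-209 + -3*271 + 3*-367 + 1*35 + 6*188 + 6*74 + -3*-136 = 101
  c_6 = 0*-209 + -2*271 + 2*-367 + 0*35 + 4*188 + 5*74 + -2*-136 = 118
  c_7 = 0*-209 + 0*271 + 0*-367 + 0*35 + 1*188 + -2*74 + 0*-136 = 40
Base-3 expansion of each c_i:
  c_1 = 105 = 0·3^0 + 2·3^1 + 2·3^2 + 0·3^3 + 1·3^4
  c_2 = 131 = 2·3^0 + 1·3^1 + 2·3^2 + 1·3^3 + 1·3^4
  c_3 = 22 = 1·3^0 + 1·3^1 + 2·3^2
  c_4 = 105 = 0·3^0 + 2·3^1 + 2·3^2 + 0·3^3 + 1·3^4
  c_5 = 101 = 2·3^0 + 0·3^1 + 2·3^2 + 0·3^3 + 1·3^4
  c_6 = 118 = 1·3^0 + 0·3^1 + 1·3^2 + 1·3^3 + 1·3^4
  c_7 = 40 = 1·3^0 + 1·3^1 + 1·3^2 + 1·3^3
Factor λ_0 = (0, 2, 1, 0, 2, 1, 1)
Factor λ_1 = (2, 1, 1, 2, 0, 0, 1)
Factor λ_2 = (2, 2, 2, 2, 2, 1, 1)
Factor λ_3 = (0, 1, 0, 0, 0, 1, 1)
Factor λ_4 = (1, 1, 0, 1, 1, 1, 0)

((0, 2, 1, 0, 2, 1, 1), (2, 1, 1, 2, 0, 0, 1), (2, 2, 2, 2, 2, 1, 1), (0, 1, 0, 0, 0, 1, 1), (1, 1, 0, 1, 1, 1, 0))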